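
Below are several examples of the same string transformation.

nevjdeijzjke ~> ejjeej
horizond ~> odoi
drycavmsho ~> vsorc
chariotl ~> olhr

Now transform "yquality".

Each output is the input with this applied: keep every other character starting from the second (positions 2nd, 4th, 6th, ...), then move the first 2 characters to the end (rotate left by 2).
On "yquality" that produces "iyqa".

iyqa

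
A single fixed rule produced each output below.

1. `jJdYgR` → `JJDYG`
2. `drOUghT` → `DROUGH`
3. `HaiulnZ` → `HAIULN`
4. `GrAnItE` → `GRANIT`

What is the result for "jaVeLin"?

What's happening: delete the last character, then convert every letter to uppercase.
Applying both steps to "jaVeLin": "jaVeLi", then "JAVELI".

JAVELI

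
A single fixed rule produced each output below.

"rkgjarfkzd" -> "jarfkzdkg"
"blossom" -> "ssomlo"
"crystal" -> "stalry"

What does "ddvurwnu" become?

In each case the input is transformed by: delete the first character, then move the first 2 characters to the end (rotate left by 2).
On "ddvurwnu": the first step gives "dvurwnu", and the second then gives "urwnudv".
(Check on "crystal": → "rystal" → "stalry" ✓)

urwnudv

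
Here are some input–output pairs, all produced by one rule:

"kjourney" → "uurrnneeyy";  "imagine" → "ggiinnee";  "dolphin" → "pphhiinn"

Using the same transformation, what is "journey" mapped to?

The pattern: delete the first 3 characters, then double every character.
On "journey" that produces "rrnneeyy".

rrnneeyy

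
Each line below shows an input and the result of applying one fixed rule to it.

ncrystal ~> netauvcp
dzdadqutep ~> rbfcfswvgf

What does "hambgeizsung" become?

The rule is to swap the first and last characters, then shift every letter 2 places forward in the alphabet (wrapping around).
Starting from "hambgeizsung": after the first operation, "gambgeizsunh"; after the second, "icodigkbuwpj".

icodigkbuwpj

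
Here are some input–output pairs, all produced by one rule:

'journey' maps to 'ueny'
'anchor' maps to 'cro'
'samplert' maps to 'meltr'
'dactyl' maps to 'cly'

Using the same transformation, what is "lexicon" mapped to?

The transformation: swap each adjacent pair of characters (1↔2, 3↔4, ...), then delete the first 3 characters.
For "lexicon", step one produces "elixocn"; step two turns that into "xocn".

xocn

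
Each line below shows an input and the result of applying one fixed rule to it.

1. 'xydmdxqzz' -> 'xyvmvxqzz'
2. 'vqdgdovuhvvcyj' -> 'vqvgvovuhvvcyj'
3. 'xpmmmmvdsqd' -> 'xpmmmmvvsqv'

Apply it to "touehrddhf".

Rule — replace every "d" with "v".
"touehrddhf" → "touehrvvhf".

touehrvvhf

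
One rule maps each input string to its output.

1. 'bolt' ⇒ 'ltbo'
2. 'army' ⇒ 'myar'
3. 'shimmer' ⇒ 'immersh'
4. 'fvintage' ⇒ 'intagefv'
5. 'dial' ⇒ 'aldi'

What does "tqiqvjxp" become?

iqvjxptq

Looking at the pairs, the operation is to move the first 2 characters to the end (rotate left by 2).
So "tqiqvjxp" becomes "iqvjxptq".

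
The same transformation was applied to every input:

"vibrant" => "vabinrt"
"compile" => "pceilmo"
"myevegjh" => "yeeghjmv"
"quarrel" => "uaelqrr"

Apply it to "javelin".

In each case the input is transformed by: sort the characters into alphabetical order, then move the last character to the front.
On "javelin": the first step gives "aeijlnv", and the second then gives "vaeijln".

vaeijln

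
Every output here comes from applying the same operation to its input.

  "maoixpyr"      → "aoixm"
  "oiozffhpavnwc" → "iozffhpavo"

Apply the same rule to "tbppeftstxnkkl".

The rule is to delete the last 3 characters, then move the first character to the end.
Doing the same to "tbppeftstxnkkl": "bppeftstxnt".

bppeftstxnt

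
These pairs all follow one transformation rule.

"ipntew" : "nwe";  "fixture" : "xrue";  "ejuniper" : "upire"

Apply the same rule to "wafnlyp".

In each case the input is transformed by: swap each adjacent pair of characters (1↔2, 3↔4, ...), then delete the first 3 characters.
"wafnlyp" → "awnfylp" → "fylp".

fylp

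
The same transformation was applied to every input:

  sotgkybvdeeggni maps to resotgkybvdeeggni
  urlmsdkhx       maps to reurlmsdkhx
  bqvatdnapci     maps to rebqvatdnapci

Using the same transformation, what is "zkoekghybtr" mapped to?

Rule — prepend "re".
So "zkoekghybtr" becomes "rezkoekghybtr".

rezkoekghybtr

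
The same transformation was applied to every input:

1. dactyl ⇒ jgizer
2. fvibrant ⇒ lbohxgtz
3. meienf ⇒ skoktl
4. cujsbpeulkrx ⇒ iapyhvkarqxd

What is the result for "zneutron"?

What's happening: shift every letter 6 places forward in the alphabet (wrapping around).
So "zneutron" becomes "ftkazxut".

ftkazxut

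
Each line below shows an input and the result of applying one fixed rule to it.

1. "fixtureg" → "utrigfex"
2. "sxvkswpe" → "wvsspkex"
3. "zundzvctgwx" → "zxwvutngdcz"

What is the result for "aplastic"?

The pattern: sort the characters into reverse alphabetical order, then move the first character to the end.
Doing the same to "aplastic": "splicaat".

splicaat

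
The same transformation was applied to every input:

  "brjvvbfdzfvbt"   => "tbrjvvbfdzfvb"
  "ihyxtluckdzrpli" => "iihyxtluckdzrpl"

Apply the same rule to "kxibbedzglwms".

skxibbedzglwm

The rule is to move the last character to the front.
"kxibbedzglwms" → "skxibbedzglwm".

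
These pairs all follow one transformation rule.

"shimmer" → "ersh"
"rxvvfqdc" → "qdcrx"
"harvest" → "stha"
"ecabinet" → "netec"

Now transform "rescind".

ndre

What's happening: move the first 2 characters to the end (rotate left by 2), then delete the first 3 characters.
On "rescind": the first step gives "scindre", and the second then gives "ndre".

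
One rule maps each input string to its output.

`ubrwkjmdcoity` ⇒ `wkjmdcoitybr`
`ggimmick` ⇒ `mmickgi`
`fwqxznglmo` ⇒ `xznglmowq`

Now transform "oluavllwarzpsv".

avllwarzpsvlu

The transformation: delete the first character, then move the first 2 characters to the end (rotate left by 2).
On "oluavllwarzpsv": the first step gives "luavllwarzpsv", and the second then gives "avllwarzpsvlu".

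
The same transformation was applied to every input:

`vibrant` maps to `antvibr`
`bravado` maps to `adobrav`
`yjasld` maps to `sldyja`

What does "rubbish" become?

The transformation: move the last 3 characters to the front (rotate right by 3).
So "rubbish" becomes "ishrubb".

ishrubb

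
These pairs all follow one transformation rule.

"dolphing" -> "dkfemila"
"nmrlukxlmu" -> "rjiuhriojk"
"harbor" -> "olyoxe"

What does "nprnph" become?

The rule is to reverse the string, then shift every letter 3 places backward in the alphabet (wrapping around).
Working it through for "nprnph": intermediate "hpnrpn", final "emkomk".

emkomk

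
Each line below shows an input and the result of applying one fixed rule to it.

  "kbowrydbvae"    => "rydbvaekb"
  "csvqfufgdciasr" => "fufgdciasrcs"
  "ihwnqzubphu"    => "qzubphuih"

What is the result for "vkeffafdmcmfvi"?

In each case the input is transformed by: move the first 2 characters to the end (rotate left by 2), then delete the first 2 characters.
On "vkeffafdmcmfvi": the first step gives "effafdmcmfvivk", and the second then gives "fafdmcmfvivk".

fafdmcmfvivk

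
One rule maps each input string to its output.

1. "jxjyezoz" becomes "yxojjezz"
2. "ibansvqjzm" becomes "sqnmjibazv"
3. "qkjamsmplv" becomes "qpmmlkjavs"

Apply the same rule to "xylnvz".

xvnlzy

Rule — sort the characters into reverse alphabetical order, then move the first 2 characters to the end (rotate left by 2).
On "xylnvz": the first step gives "zyxvnl", and the second then gives "xvnlzy".
(Check on "qkjamsmplv": → "vsqpmmlkja" → "qpmmlkjavs" ✓)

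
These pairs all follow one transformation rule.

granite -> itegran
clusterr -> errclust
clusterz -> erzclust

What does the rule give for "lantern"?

ernlant

The transformation: move the last 3 characters to the front (rotate right by 3).
Applying that to "lantern" gives "ernlant".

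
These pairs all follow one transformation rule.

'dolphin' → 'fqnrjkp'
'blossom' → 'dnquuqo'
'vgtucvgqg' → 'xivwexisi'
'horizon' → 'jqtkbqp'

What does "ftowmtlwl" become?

The rule is to shift every letter 2 places forward in the alphabet (wrapping around).
So "ftowmtlwl" becomes "hvqyovnyn".

hvqyovnyn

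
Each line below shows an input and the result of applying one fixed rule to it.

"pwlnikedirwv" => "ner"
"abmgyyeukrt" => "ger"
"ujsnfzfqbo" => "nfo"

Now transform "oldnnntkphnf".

nth

The rule is to delete the first 3 characters, then keep one character in every 3, starting at position 1 (positions 1st, 4th, 7th, ...).
For "oldnnntkphnf" the result is "nth".
(Check on "pwlnikedirwv": → "nikedirwv" → "ner" ✓)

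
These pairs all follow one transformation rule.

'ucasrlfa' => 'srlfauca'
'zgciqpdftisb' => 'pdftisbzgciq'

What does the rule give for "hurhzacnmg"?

zacnmghurh

The transformation: move the last character to the front, then swap the front and back halves of the string.
Starting from "hurhzacnmg": after the first operation, "ghurhzacnm"; after the second, "zacnmghurh".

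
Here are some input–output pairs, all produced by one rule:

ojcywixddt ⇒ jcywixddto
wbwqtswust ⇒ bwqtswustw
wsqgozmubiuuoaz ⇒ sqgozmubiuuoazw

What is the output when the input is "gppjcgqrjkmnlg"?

The rule is to move the first character to the end.
Applying that to "gppjcgqrjkmnlg" gives "ppjcgqrjkmnlgg".

ppjcgqrjkmnlgg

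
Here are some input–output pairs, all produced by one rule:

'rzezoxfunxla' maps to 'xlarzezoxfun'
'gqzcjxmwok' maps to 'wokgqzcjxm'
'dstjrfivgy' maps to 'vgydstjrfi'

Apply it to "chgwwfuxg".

uxgchgwwf

Each output is the input with this applied: move the last 3 characters to the front (rotate right by 3).
For "chgwwfuxg" the result is "uxgchgwwf".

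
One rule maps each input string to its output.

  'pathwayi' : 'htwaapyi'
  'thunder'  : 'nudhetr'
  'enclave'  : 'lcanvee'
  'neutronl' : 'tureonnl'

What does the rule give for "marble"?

The transformation: move the first 3 characters to the end (rotate left by 3), then take characters alternately from the front and the back (1st, last, 2nd, 2nd-last, ...).
Starting from "marble": after the first operation, "blemar"; after the second, "brlaem".

brlaem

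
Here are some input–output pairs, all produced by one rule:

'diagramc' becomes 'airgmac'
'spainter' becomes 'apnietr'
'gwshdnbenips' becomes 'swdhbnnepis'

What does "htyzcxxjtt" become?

ytczxxtjt

Looking at the pairs, the operation is to delete the first character, then swap each adjacent pair of characters (1↔2, 3↔4, ...).
Applying that to "htyzcxxjtt" gives "ytczxxtjt".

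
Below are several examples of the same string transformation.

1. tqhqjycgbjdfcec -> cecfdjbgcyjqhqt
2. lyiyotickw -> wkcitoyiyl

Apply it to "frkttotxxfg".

gfxxtottkrf

Rule — reverse the string.
Applying that to "frkttotxxfg" gives "gfxxtottkrf".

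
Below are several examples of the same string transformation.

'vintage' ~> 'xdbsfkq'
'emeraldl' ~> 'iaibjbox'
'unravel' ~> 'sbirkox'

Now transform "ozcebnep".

kbmlwzby

The transformation: move the last 3 characters to the front (rotate right by 3), then shift every letter 3 places backward in the alphabet (wrapping around).
Working it through for "ozcebnep": intermediate "nepozceb", final "kbmlwzby".
(Check on "unravel": → "velunra" → "sbirkox" ✓)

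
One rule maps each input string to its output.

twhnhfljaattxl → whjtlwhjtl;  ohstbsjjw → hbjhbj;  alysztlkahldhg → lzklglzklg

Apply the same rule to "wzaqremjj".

zrjzrj

What's happening: keep one character in every 3, starting at position 2 (positions 2nd, 5th, 8th, ...), then write the whole string twice.
Working it through for "wzaqremjj": intermediate "zrj", final "zrjzrj".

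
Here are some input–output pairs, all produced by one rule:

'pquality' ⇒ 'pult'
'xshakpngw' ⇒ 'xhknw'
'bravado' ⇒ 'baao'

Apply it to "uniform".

uiom

Rule — keep every other character starting from the first (positions 1st, 3rd, 5th, ...).
Doing the same to "uniform": "uiom".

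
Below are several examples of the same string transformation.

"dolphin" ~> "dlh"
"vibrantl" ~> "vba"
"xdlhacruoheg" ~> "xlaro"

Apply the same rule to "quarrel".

qar

What's happening: keep every other character starting from the first (positions 1st, 3rd, 5th, ...), then delete the last character.
On "quarrel": the first step gives "qarl", and the second then gives "qar".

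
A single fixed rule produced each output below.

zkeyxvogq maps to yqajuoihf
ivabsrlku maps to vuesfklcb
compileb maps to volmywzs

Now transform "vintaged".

qonfsxdk

What's happening: move the last 3 characters to the front (rotate right by 3), then shift every letter 10 places forward in the alphabet (wrapping around).
Applying both steps to "vintaged": "gedvinta", then "qonfsxdk".
(Check on "ivabsrlku": → "lkuivabsr" → "vuesfklcb" ✓)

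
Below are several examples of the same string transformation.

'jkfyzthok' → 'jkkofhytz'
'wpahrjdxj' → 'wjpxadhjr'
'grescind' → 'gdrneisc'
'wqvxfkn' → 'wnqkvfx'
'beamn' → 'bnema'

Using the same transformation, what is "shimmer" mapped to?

srheimm

Looking at the pairs, the operation is to take characters alternately from the front and the back (1st, last, 2nd, 2nd-last, ...).
Doing the same to "shimmer": "srheimm".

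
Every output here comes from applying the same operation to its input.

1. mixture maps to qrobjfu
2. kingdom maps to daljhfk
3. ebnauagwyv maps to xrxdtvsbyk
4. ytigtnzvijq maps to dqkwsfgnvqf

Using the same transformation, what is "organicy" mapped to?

xkfzvlod

Each output is the input with this applied: shift every letter 3 places backward in the alphabet (wrapping around), then move the first 3 characters to the end (rotate left by 3).
Starting from "organicy": after the first operation, "lodxkfzv"; after the second, "xkfzvlod".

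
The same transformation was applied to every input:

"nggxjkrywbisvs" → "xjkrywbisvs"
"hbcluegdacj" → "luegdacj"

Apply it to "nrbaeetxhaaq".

aeetxhaaq

The rule is to delete the first 3 characters.
So "nrbaeetxhaaq" becomes "aeetxhaaq".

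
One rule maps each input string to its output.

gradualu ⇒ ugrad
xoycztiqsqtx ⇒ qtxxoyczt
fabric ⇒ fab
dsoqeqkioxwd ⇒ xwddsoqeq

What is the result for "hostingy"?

yhost

What's happening: swap the front and back halves of the string, then delete the first 3 characters.
Starting from "hostingy": after the first operation, "ingyhost"; after the second, "yhost".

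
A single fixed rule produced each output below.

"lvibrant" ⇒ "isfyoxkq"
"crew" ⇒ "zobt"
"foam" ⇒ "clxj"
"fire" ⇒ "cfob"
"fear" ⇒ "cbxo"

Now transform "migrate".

What's happening: shift every letter 3 places backward in the alphabet (wrapping around).
Doing the same to "migrate": "jfdoxqb".

jfdoxqb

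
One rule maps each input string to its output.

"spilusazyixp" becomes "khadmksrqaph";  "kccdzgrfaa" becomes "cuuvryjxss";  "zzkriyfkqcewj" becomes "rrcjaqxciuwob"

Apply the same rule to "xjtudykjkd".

What's happening: shift every letter 8 places backward in the alphabet (wrapping around).
On "xjtudykjkd" that produces "pblmvqcbcv".

pblmvqcbcv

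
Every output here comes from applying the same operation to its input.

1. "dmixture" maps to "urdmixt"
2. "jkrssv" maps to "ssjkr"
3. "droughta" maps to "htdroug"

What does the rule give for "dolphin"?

What's happening: delete the last character, then move the last 2 characters to the front (rotate right by 2).
Starting from "dolphin": after the first operation, "dolphi"; after the second, "hidolp".

hidolp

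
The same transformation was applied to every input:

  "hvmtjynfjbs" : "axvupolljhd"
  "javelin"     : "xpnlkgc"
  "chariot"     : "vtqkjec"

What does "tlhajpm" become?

vronljc

The pattern: sort the characters into reverse alphabetical order, then shift every letter 2 places forward in the alphabet (wrapping around).
Starting from "tlhajpm": after the first operation, "tpmljha"; after the second, "vronljc".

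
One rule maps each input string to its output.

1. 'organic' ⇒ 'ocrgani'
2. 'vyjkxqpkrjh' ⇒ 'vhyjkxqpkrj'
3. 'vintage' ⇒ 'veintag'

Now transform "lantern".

Looking at the pairs, the operation is to swap the first and last characters, then move the last character to the front.
Starting from "lantern": after the first operation, "nanterl"; after the second, "lnanter".

lnanter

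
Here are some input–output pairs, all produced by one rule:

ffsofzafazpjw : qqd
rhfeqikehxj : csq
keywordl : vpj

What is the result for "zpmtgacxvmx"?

The transformation: shift every letter 11 places forward in the alphabet (wrapping around), then keep only the first 3 characters.
Doing the same to "zpmtgacxvmx": "kax".

kax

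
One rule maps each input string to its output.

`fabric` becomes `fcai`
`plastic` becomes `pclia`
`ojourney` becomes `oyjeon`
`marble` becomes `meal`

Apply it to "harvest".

htasr

The transformation: take characters alternately from the front and the back (1st, last, 2nd, 2nd-last, ...), then delete the last 2 characters.
On "harvest": the first step gives "htasrev", and the second then gives "htasr".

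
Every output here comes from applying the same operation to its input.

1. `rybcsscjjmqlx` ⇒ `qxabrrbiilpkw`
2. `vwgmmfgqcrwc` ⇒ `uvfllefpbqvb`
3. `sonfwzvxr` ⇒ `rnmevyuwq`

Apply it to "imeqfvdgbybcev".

hldpeucfaxabdu

In each case the input is transformed by: shift every letter 1 place backward in the alphabet (wrapping around).
On "imeqfvdgbybcev" that produces "hldpeucfaxabdu".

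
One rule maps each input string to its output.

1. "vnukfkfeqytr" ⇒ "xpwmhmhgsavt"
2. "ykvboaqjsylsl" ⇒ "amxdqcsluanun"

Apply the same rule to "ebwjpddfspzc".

In each case the input is transformed by: shift every letter 2 places forward in the alphabet (wrapping around).
"ebwjpddfspzc" → "gdylrffhurbe".

gdylrffhurbe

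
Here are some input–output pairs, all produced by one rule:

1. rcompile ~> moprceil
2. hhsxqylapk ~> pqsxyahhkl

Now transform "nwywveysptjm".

tvwwyyejmnps

What's happening: sort the characters into alphabetical order, then swap the front and back halves of the string.
Applying both steps to "nwywveysptjm": "ejmnpstvwwyy", then "tvwwyyejmnps".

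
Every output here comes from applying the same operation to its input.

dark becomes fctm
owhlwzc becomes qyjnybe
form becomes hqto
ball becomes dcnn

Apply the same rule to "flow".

Looking at the pairs, the operation is to shift every letter 2 places forward in the alphabet (wrapping around).
Applying that to "flow" gives "hnqy".

hnqy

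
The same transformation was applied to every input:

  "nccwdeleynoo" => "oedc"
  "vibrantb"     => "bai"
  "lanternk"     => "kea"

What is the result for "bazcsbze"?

esa

The rule is to keep one character in every 3, starting at position 2 (positions 2nd, 5th, 8th, ...), then reverse the string.
So "bazcsbze" becomes "esa".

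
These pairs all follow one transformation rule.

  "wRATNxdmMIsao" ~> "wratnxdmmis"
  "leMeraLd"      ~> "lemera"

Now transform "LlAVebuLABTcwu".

llavebulabtc

Each output is the input with this applied: delete the last 2 characters, then convert every letter to lowercase.
Applying both steps to "LlAVebuLABTcwu": "LlAVebuLABTc", then "llavebulabtc".
(Check on "wRATNxdmMIsao": → "wRATNxdmMIs" → "wratnxdmmis" ✓)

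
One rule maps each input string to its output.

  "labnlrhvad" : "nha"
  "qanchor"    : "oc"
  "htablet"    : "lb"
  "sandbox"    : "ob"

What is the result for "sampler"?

pe

Each output is the input with this applied: sort the characters into reverse alphabetical order, then keep one character in every 3, starting at position 3 (positions 3rd, 6th, 9th, ...).
Applying both steps to "sampler": "srpmlea", then "pe".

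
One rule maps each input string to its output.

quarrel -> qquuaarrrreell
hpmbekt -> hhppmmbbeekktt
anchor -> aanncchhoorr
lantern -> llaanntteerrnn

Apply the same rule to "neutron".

The rule is to double every character.
Applying that to "neutron" gives "nneeuuttrroonn".

nneeuuttrroonn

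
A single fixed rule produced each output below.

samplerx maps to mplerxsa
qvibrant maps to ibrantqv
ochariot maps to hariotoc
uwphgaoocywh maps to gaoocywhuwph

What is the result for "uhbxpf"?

What's happening: move the last 2 characters to the front (rotate right by 2), then swap the front and back halves of the string.
Working it through for "uhbxpf": intermediate "pfuhbx", final "hbxpfu".
(Check on "uwphgaoocywh": → "whuwphgaoocy" → "gaoocywhuwph" ✓)

hbxpfu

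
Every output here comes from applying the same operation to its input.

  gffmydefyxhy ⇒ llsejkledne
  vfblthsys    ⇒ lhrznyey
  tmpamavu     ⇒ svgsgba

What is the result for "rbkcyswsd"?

The pattern: delete the first character, then shift every letter 6 places forward in the alphabet (wrapping around).
"rbkcyswsd" → "bkcyswsd" → "hqieycyj".

hqieycyj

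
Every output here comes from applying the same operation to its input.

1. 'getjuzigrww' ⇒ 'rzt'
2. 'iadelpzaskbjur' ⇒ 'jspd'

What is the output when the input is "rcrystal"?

tr

What's happening: reverse the string, then keep one character in every 3, starting at position 3 (positions 3rd, 6th, 9th, ...).
For "rcrystal", step one produces "latsyrcr"; step two turns that into "tr".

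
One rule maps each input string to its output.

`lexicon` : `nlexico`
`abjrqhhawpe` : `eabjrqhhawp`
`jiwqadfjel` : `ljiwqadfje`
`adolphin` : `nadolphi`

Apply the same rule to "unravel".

lunrave

Looking at the pairs, the operation is to move the last character to the front.
Doing the same to "unravel": "lunrave".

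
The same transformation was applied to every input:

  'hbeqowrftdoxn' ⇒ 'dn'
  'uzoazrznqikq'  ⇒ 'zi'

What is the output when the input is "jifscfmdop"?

What's happening: keep one character in every 3, starting at position 1 (positions 1st, 4th, 7th, ...), then keep only the last 2 characters.
For "jifscfmdop", step one produces "jsmp"; step two turns that into "mp".

mp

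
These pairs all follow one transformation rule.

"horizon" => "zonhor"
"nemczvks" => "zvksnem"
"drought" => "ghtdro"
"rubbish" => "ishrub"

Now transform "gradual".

ualgra

Rule — move the first 3 characters to the end (rotate left by 3), then delete the first character.
Working it through for "gradual": intermediate "dualgra", final "ualgra".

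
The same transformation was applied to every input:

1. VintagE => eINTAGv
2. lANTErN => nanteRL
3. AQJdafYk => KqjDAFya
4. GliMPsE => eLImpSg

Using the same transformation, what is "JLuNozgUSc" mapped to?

The rule is to swap the first and last characters, then flip the case of every letter.
So "JLuNozgUSc" becomes "ClUnOZGusj".

ClUnOZGusj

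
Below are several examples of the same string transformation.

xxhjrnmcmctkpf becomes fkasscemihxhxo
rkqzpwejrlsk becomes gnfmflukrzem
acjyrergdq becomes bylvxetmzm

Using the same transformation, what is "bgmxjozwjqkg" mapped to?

lfbwbhsejure

The transformation: move the last 3 characters to the front (rotate right by 3), then shift every letter 5 places backward in the alphabet (wrapping around).
Starting from "bgmxjozwjqkg": after the first operation, "qkgbgmxjozwj"; after the second, "lfbwbhsejure".
(Check on "acjyrergdq": → "gdqacjyrer" → "bylvxetmzm" ✓)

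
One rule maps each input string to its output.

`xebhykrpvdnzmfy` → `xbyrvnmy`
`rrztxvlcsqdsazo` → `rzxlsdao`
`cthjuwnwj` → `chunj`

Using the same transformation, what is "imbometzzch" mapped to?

Rule — keep every other character starting from the first (positions 1st, 3rd, 5th, ...).
Doing the same to "imbometzzch": "ibmtzh".

ibmtzh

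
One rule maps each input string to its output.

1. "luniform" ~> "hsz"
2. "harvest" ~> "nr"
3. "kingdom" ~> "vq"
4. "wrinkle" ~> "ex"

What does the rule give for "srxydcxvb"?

eqi

The pattern: keep one character in every 3, starting at position 2 (positions 2nd, 5th, 8th, ...), then shift every letter 13 places forward in the alphabet (wrapping around) — i.e. ROT13.
"srxydcxvb" → "rdv" → "eqi".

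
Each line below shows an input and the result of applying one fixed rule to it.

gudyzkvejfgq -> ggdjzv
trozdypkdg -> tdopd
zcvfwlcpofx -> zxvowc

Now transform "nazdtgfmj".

In each case the input is transformed by: keep every other character starting from the first (positions 1st, 3rd, 5th, ...), then take characters alternately from the front and the back (1st, last, 2nd, 2nd-last, ...).
On "nazdtgfmj": the first step gives "nztfj", and the second then gives "njzft".

njzft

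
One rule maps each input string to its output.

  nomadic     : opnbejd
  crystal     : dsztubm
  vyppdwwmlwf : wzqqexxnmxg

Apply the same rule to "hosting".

Each output is the input with this applied: shift every letter 1 place forward in the alphabet (wrapping around).
On "hosting" that produces "iptujoh".

iptujoh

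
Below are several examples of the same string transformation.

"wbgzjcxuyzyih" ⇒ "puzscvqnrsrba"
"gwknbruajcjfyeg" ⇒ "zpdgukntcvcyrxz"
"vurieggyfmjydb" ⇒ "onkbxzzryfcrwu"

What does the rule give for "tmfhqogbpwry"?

mfyajhzuipkr

What's happening: shift every letter 7 places backward in the alphabet (wrapping around).
Applying that to "tmfhqogbpwry" gives "mfyajhzuipkr".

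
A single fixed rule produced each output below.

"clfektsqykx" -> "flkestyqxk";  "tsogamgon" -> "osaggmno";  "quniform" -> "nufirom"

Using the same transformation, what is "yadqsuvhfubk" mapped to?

dasqvufhbuk

Looking at the pairs, the operation is to delete the first character, then swap each adjacent pair of characters (1↔2, 3↔4, ...).
"yadqsuvhfubk" → "adqsuvhfubk" → "dasqvufhbuk".
(Check on "tsogamgon": → "sogamgon" → "osaggmno" ✓)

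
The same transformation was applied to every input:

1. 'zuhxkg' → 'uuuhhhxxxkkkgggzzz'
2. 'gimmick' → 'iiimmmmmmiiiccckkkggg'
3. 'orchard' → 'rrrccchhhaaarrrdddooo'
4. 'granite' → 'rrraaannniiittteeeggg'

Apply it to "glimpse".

llliiimmmpppssseeeggg

What's happening: move the first character to the end, then repeat every character 3 times.
Applying both steps to "glimpse": "limpseg", then "llliiimmmpppssseeeggg".
(Check on "orchard": → "rchardo" → "rrrccchhhaaarrrdddooo" ✓)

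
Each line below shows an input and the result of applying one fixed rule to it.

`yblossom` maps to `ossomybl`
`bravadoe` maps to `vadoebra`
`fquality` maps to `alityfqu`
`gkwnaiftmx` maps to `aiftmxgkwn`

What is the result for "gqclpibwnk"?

pibwnkgqcl

Looking at the pairs, the operation is to swap the front and back halves of the string, then move the last character to the front.
Applying that to "gqclpibwnk" gives "pibwnkgqcl".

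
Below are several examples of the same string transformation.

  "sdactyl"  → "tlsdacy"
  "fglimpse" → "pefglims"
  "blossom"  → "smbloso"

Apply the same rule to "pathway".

wypatha

In each case the input is transformed by: move the last 2 characters to the front (rotate right by 2), then swap the first and last characters.
For "pathway" the result is "wypatha".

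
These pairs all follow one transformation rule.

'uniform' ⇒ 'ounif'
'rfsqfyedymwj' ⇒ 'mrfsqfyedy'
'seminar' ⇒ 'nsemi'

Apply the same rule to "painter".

The transformation: delete the last 2 characters, then move the last character to the front.
Working it through for "painter": intermediate "paint", final "tpain".

tpain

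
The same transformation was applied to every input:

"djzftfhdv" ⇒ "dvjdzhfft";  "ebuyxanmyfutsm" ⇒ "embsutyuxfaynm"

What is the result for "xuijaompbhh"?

The pattern: take characters alternately from the front and the back (1st, last, 2nd, 2nd-last, ...).
"xuijaompbhh" → "xhuhibjpamo".

xhuhibjpamo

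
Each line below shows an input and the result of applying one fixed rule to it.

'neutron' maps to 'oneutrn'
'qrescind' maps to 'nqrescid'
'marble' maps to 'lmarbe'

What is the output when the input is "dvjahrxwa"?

wdvjahrxa

The rule is to move the last character to the front, then swap the first and last characters.
Starting from "dvjahrxwa": after the first operation, "advjahrxw"; after the second, "wdvjahrxa".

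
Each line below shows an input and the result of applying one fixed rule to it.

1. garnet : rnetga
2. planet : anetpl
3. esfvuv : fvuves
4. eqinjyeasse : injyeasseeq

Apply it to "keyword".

What's happening: move the first 2 characters to the end (rotate left by 2).
So "keyword" becomes "ywordke".

ywordke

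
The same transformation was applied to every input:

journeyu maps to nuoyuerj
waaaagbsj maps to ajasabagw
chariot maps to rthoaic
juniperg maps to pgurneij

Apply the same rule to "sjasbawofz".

azjfaoswbs

The rule is to take characters alternately from the front and the back (1st, last, 2nd, 2nd-last, ...), then swap the first and last characters.
Applying both steps to "sjasbawofz": "szjfaoswba", then "azjfaoswbs".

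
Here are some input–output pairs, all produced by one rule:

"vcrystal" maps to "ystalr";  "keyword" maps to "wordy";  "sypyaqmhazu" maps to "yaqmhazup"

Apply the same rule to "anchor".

horc

The rule is to delete the first 2 characters, then move the first character to the end.
"anchor" → "chor" → "horc".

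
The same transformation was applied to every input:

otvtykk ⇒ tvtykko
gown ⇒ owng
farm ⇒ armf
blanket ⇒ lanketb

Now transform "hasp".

asph

Rule — move the first character to the end.
On "hasp" that produces "asph".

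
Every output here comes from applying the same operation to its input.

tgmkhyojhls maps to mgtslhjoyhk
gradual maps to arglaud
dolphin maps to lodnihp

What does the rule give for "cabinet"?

The pattern: move the first 3 characters to the end (rotate left by 3), then reverse the string.
Applying both steps to "cabinet": "inetcab", then "bacteni".

bacteni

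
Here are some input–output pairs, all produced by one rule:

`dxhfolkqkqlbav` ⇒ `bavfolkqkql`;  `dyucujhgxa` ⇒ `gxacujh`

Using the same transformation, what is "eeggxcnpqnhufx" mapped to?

The transformation: delete the first 3 characters, then move the last 3 characters to the front (rotate right by 3).
So "eeggxcnpqnhufx" becomes "ufxgxcnpqnh".

ufxgxcnpqnh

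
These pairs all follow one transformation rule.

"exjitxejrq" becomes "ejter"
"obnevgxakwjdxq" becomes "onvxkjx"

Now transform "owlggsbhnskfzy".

Each output is the input with this applied: keep every other character starting from the first (positions 1st, 3rd, 5th, ...).
On "owlggsbhnskfzy" that produces "olgbnkz".

olgbnkz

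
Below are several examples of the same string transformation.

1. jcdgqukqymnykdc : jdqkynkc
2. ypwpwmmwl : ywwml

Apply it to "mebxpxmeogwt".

Each output is the input with this applied: keep every other character starting from the first (positions 1st, 3rd, 5th, ...).
Applying that to "mebxpxmeogwt" gives "mbpmow".

mbpmow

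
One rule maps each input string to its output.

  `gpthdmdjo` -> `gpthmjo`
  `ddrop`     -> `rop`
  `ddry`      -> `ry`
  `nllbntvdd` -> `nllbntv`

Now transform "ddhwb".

The pattern: remove every "d".
Applying that to "ddhwb" gives "hwb".

hwb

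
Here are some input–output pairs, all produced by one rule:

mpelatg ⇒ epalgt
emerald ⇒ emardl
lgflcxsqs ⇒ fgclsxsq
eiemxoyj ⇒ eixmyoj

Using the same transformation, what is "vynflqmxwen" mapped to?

nylfmqwxne

Looking at the pairs, the operation is to delete the first character, then swap each adjacent pair of characters (1↔2, 3↔4, ...).
Doing the same to "vynflqmxwen": "nylfmqwxne".
(Check on "lgflcxsqs": → "gflcxsqs" → "fgclsxsq" ✓)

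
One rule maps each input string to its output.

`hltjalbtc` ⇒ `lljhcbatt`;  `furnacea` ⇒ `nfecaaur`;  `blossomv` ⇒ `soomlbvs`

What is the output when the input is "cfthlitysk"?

tslkihfcyt

The rule is to sort the characters into reverse alphabetical order, then move the first 2 characters to the end (rotate left by 2).
So "cfthlitysk" becomes "tslkihfcyt".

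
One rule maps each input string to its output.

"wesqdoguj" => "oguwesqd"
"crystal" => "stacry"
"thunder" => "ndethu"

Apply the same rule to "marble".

The rule is to delete the last character, then move the last 3 characters to the front (rotate right by 3).
Applying both steps to "marble": "marbl", then "rblma".

rblma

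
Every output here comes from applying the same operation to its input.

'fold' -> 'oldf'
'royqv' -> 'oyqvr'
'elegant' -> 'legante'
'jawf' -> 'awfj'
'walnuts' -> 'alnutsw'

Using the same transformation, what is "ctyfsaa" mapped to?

tyfsaac

Rule — move the first character to the end.
So "ctyfsaa" becomes "tyfsaac".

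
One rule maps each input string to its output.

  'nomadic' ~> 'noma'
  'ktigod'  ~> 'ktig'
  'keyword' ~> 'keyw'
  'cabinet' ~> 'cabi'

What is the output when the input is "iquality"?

iqua

In each case the input is transformed by: keep only the first 4 characters.
"iquality" → "iqua".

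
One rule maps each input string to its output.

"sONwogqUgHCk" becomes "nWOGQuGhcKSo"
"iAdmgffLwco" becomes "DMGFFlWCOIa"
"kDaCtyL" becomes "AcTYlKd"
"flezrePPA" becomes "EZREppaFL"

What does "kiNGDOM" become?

ngdomKI

In each case the input is transformed by: flip the case of every letter, then move the first 2 characters to the end (rotate left by 2).
Applying both steps to "kiNGDOM": "KIngdom", then "ngdomKI".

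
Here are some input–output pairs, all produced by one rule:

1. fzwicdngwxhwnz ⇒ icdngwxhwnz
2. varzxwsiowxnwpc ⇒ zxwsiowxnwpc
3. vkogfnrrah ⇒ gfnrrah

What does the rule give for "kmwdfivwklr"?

The rule is to delete the first 3 characters.
Applying that to "kmwdfivwklr" gives "dfivwklr".

dfivwklr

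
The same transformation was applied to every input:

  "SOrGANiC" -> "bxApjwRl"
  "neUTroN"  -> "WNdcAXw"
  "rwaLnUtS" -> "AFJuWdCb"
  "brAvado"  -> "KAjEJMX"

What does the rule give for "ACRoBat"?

jlaXkJC

The transformation: shift every letter 9 places forward in the alphabet (wrapping around), then flip the case of every letter.
For "ACRoBat", step one produces "JLAxKjc"; step two turns that into "jlaXkJC".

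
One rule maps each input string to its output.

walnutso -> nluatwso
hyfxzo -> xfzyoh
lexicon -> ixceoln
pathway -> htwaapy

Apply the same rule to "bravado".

vaardbo

Each output is the input with this applied: move the first 3 characters to the end (rotate left by 3), then take characters alternately from the front and the back (1st, last, 2nd, 2nd-last, ...).
Working it through for "bravado": intermediate "vadobra", final "vaardbo".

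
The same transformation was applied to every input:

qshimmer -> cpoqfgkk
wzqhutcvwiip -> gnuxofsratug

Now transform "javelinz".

lxhytcjg

Each output is the input with this applied: shift every letter 2 places backward in the alphabet (wrapping around), then move the last 2 characters to the front (rotate right by 2).
On "javelinz": the first step gives "hytcjglx", and the second then gives "lxhytcjg".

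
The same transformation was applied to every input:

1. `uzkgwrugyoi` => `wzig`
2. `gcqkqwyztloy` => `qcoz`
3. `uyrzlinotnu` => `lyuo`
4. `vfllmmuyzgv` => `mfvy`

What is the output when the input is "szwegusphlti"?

gztp

The rule is to keep one character in every 3, starting at position 2 (positions 2nd, 5th, 8th, ...), then swap each adjacent pair of characters (1↔2, 3↔4, ...).
Applying both steps to "szwegusphlti": "zgpt", then "gztp".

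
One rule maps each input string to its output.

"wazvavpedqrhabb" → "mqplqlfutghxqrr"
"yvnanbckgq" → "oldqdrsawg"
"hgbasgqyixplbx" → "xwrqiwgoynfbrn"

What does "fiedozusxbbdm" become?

vyutepkinrrtc

Each output is the input with this applied: shift every letter 10 places backward in the alphabet (wrapping around).
"fiedozusxbbdm" → "vyutepkinrrtc".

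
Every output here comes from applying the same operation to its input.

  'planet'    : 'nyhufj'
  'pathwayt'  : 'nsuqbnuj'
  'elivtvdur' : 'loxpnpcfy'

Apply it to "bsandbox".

rivxhumv

The transformation: shift every letter 6 places backward in the alphabet (wrapping around), then reverse the string.
Starting from "bsandbox": after the first operation, "vmuhxvir"; after the second, "rivxhumv".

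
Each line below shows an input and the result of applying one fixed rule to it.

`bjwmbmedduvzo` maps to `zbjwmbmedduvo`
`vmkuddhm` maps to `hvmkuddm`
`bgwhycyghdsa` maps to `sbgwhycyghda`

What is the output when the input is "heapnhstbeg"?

Rule — move the last character to the front, then swap the first and last characters.
Working it through for "heapnhstbeg": intermediate "gheapnhstbe", final "eheapnhstbg".

eheapnhstbg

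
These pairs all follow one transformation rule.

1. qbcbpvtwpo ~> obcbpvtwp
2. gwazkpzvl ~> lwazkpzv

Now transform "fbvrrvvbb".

bbvrrvvb

Each output is the input with this applied: delete the first character, then move the last character to the front.
"fbvrrvvbb" → "bvrrvvbb" → "bbvrrvvb".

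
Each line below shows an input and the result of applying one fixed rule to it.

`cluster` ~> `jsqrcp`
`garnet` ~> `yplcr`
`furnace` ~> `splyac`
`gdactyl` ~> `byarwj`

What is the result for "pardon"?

Each output is the input with this applied: delete the first character, then shift every letter 2 places backward in the alphabet (wrapping around).
On "pardon": the first step gives "ardon", and the second then gives "ypbml".

ypbml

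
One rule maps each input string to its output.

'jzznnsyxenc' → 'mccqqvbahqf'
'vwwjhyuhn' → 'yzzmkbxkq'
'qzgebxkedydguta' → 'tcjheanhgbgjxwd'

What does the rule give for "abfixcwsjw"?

The transformation: shift every letter 3 places forward in the alphabet (wrapping around).
For "abfixcwsjw" the result is "deilafzvmz".

deilafzvmz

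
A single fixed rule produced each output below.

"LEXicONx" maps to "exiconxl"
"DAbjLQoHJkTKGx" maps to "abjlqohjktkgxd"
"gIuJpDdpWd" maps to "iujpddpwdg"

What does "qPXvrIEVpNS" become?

pxvrievpnsq

Looking at the pairs, the operation is to move the first character to the end, then convert every letter to lowercase.
Working it through for "qPXvrIEVpNS": intermediate "PXvrIEVpNSq", final "pxvrievpnsq".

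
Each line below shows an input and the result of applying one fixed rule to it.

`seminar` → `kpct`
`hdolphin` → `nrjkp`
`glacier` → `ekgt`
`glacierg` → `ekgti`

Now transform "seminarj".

kpctl

The rule is to delete the first 3 characters, then shift every letter 2 places forward in the alphabet (wrapping around).
For "seminarj", step one produces "inarj"; step two turns that into "kpctl".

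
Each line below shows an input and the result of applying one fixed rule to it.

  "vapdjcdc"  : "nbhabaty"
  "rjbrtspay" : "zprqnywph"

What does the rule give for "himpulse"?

knsjqcfg

Each output is the input with this applied: shift every letter 2 places backward in the alphabet (wrapping around), then move the first 2 characters to the end (rotate left by 2).
For "himpulse", step one produces "fgknsjqc"; step two turns that into "knsjqcfg".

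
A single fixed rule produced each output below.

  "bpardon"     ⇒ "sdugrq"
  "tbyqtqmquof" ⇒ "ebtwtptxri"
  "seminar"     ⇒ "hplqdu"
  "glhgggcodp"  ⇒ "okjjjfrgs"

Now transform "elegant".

ohjdqw

The pattern: shift every letter 3 places forward in the alphabet (wrapping around), then delete the first character.
Applying both steps to "elegant": "hohjdqw", then "ohjdqw".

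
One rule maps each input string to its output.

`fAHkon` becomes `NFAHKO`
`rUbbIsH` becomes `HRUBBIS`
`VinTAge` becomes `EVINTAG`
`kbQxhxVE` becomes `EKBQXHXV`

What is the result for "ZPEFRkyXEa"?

The pattern: move the last character to the front, then convert every letter to uppercase.
"ZPEFRkyXEa" → "aZPEFRkyXE" → "AZPEFRKYXE".

AZPEFRKYXE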